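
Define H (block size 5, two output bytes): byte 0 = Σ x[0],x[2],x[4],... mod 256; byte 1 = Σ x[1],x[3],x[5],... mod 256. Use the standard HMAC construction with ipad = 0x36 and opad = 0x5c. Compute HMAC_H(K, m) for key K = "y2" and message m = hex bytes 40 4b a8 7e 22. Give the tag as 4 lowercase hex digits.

Key "y2" = 79 32 is 2 bytes ≤ B = 5; zero-pad to 5 bytes: K' = 79 32 00 00 00.
K' ⊕ ipad = 4f 04 36 36 36.  K' ⊕ opad = 25 6e 5c 5c 5c.
Inner input = (K'⊕ipad) ∥ m = 4f 04 36 36 36 ∥ 40 4b a8 7e 22.
Inner hash: even-index sum = 388 mod 256 = 132; odd-index sum = 324 mod 256 = 68 → 84 44.
Outer input = (K'⊕opad) ∥ inner = 25 6e 5c 5c 5c ∥ 84 44.
Outer hash (tag): even-index sum = 289 mod 256 = 33; odd-index sum = 334 mod 256 = 78 → 21 4e.

214e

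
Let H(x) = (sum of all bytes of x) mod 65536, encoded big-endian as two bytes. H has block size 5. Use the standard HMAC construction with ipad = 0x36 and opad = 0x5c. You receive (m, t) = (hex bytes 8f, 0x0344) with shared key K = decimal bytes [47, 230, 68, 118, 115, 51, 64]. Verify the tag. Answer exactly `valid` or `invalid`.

Key decimal bytes [47, 230, 68, 118, 115, 51, 64] = 2f e6 44 76 73 33 40 is 7 bytes > B = 5, so hash it first: H(key) = 02 b5, then zero-pad to 5 bytes: K' = 02 b5 00 00 00.
K' ⊕ ipad = 34 83 36 36 36; K' ⊕ opad = 5e e9 5c 5c 5c.
Inner hash: sum = 52+131+54+54+54+143 = 488 → 01 e8.
Outer hash (recomputed tag): sum = 94+233+92+92+92+1+232 = 836 → 03 44.
Recomputed tag = 0344; claimed = 0344 → match.

valid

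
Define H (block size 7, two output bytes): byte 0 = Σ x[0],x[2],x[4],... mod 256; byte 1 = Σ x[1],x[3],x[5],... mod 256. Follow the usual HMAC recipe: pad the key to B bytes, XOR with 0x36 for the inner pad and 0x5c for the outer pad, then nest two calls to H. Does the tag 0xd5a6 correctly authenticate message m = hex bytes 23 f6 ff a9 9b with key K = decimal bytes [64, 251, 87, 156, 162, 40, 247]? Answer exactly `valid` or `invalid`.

Key decimal bytes [64, 251, 87, 156, 162, 40, 247] = 40 fb 57 9c a2 28 f7 is exactly B = 7 bytes: K' = 40 fb 57 9c a2 28 f7.
K' ⊕ ipad = 76 cd 61 aa 94 1e c1; K' ⊕ opad = 1c a7 0b c0 fe 74 ab.
Inner hash: even-index sum = 971 mod 256 = 203; odd-index sum = 850 mod 256 = 82 → cb 52.
Outer hash (recomputed tag): even-index sum = 546 mod 256 = 34; odd-index sum = 678 mod 256 = 166 → 22 a6.
Recomputed tag = 22a6; claimed = d5a6 → mismatch.

invalid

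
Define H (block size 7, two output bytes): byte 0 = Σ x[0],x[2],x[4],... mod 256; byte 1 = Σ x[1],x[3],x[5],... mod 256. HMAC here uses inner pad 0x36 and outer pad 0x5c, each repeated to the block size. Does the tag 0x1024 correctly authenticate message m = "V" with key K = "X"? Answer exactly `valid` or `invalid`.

Key "X" = 58 is 1 byte ≤ B = 7; zero-pad to 7 bytes: K' = 58 00 00 00 00 00 00.
K' ⊕ ipad = 6e 36 36 36 36 36 36; K' ⊕ opad = 04 5c 5c 5c 5c 5c 5c.
Inner hash: even-index sum = 272 mod 256 = 16; odd-index sum = 248 mod 256 = 248 → 10 f8.
Outer hash (recomputed tag): even-index sum = 528 mod 256 = 16; odd-index sum = 292 mod 256 = 36 → 10 24.
Recomputed tag = 1024; claimed = 1024 → match.

valid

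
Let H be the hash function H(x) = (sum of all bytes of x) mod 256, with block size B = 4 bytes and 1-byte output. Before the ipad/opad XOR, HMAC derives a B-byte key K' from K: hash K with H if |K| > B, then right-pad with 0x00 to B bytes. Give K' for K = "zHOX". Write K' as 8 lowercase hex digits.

Key "zHOX" = 7a 48 4f 58 is exactly B = 4 bytes: K' = 7a 48 4f 58.

7a484f58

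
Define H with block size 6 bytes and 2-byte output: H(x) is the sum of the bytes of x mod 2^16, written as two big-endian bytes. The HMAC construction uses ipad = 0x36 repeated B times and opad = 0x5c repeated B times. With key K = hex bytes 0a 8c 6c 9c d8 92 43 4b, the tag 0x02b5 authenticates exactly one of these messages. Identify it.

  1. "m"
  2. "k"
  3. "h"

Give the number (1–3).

Key hex bytes 0a 8c 6c 9c d8 92 43 4b is 8 bytes > B = 6, so hash it first: H(key) = 03 96, then zero-pad to 6 bytes: K' = 03 96 00 00 00 00.
K' ⊕ ipad = 35 a0 36 36 36 36; K' ⊕ opad = 5f ca 5c 5c 5c 5c.
m1: inner = H(35 a0 36 36 36 36 6d) = 02 1a; tag = H(5f ca 5c 5c 5c 5c 02 1a) = 02b5 ← matches
m2: inner = H(35 a0 36 36 36 36 6b) = 02 18; tag = H(5f ca 5c 5c 5c 5c 02 18) = 02b3
m3: inner = H(35 a0 36 36 36 36 68) = 02 15; tag = H(5f ca 5c 5c 5c 5c 02 15) = 02b0

1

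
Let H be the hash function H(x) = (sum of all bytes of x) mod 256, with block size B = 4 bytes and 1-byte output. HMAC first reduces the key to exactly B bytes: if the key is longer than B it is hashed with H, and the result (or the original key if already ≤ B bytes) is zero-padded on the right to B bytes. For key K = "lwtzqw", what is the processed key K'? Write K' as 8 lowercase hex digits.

|K| = 6 > B = 4, so first hash the key.
H(K): sum = 108+119+116+122+113+119 = 697; mod 256 = 185 → b9.
Zero-pad H(K) = b9 to 4 bytes: K' = b9 00 00 00.

b9000000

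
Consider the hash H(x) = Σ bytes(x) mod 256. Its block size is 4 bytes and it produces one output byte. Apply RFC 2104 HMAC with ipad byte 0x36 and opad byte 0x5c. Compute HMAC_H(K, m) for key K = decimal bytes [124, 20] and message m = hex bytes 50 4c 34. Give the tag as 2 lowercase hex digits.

Key decimal bytes [124, 20] = 7c 14 is 2 bytes ≤ B = 4; zero-pad to 4 bytes: K' = 7c 14 00 00.
K' ⊕ ipad = 4a 22 36 36.  K' ⊕ opad = 20 48 5c 5c.
Inner input = (K'⊕ipad) ∥ m = 4a 22 36 36 ∥ 50 4c 34.
Inner hash: sum = 74+34+54+54+80+76+52 = 424; mod 256 = 168 → a8.
Outer input = (K'⊕opad) ∥ inner = 20 48 5c 5c ∥ a8.
Outer hash (tag): sum = 32+72+92+92+168 = 456; mod 256 = 200 → c8.

c8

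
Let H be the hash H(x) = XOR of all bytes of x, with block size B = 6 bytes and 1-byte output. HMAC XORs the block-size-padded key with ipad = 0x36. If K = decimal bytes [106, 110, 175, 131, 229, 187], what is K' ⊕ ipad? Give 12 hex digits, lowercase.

5c5899b5d38d

Key decimal bytes [106, 110, 175, 131, 229, 187] = 6a 6e af 83 e5 bb is exactly B = 6 bytes: K' = 6a 6e af 83 e5 bb.
XOR each byte with 0x36: 6a⊕36=5c, 6e⊕36=58, af⊕36=99, 83⊕36=b5, e5⊕36=d3, bb⊕36=8d.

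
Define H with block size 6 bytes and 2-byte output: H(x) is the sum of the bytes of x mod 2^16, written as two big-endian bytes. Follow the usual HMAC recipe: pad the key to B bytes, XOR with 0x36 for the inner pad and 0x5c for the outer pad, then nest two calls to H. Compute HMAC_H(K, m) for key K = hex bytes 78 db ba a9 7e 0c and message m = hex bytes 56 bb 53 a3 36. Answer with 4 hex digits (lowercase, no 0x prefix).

Key hex bytes 78 db ba a9 7e 0c is exactly B = 6 bytes: K' = 78 db ba a9 7e 0c.
K' ⊕ ipad = 4e ed 8c 9f 48 3a.  K' ⊕ opad = 24 87 e6 f5 22 50.
Inner input = (K'⊕ipad) ∥ m = 4e ed 8c 9f 48 3a ∥ 56 bb 53 a3 36.
Inner hash: sum = 78+237+140+159+72+58+86+187+83+163+54 = 1317 → 05 25.
Outer input = (K'⊕opad) ∥ inner = 24 87 e6 f5 22 50 ∥ 05 25.
Outer hash (tag): sum = 36+135+230+245+34+80+5+37 = 802 → 03 22.

0322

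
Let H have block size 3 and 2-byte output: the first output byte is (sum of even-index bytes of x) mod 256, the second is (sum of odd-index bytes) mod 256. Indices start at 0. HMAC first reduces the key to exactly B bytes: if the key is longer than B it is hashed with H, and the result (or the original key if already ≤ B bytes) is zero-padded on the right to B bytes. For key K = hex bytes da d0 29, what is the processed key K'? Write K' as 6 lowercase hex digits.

Key hex bytes da d0 29 is exactly B = 3 bytes: K' = da d0 29.

dad029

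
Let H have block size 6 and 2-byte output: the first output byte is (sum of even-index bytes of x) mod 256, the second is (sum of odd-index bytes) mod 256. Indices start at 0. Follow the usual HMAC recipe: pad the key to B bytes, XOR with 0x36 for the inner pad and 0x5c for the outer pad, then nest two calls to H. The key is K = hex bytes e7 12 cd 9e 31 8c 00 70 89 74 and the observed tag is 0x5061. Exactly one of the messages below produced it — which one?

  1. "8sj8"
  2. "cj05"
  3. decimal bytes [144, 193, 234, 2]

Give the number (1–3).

Key hex bytes e7 12 cd 9e 31 8c 00 70 89 74 is 10 bytes > B = 6, so hash it first: H(key) = 6e 20, then zero-pad to 6 bytes: K' = 6e 20 00 00 00 00.
K' ⊕ ipad = 58 16 36 36 36 36; K' ⊕ opad = 32 7c 5c 5c 5c 5c.
m1: inner = H(58 16 36 36 36 36 38 73 6a 38) = 66 2d; tag = H(32 7c 5c 5c 5c 5c 66 2d) = 5061 ← matches
m2: inner = H(58 16 36 36 36 36 63 6a 30 35) = 57 21; tag = H(32 7c 5c 5c 5c 5c 57 21) = 4155
m3: inner = H(58 16 36 36 36 36 90 c1 ea 02) = 3e 45; tag = H(32 7c 5c 5c 5c 5c 3e 45) = 2879

1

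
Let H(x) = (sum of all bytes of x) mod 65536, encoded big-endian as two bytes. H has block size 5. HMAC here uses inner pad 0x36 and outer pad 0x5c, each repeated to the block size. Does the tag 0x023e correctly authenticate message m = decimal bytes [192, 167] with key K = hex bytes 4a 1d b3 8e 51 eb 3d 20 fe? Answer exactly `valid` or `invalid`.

invalid

Key hex bytes 4a 1d b3 8e 51 eb 3d 20 fe is 9 bytes > B = 5, so hash it first: H(key) = 04 3f, then zero-pad to 5 bytes: K' = 04 3f 00 00 00.
K' ⊕ ipad = 32 09 36 36 36; K' ⊕ opad = 58 63 5c 5c 5c.
Inner hash: sum = 50+9+54+54+54+192+167 = 580 → 02 44.
Outer hash (recomputed tag): sum = 88+99+92+92+92+2+68 = 533 → 02 15.
Recomputed tag = 0215; claimed = 023e → mismatch.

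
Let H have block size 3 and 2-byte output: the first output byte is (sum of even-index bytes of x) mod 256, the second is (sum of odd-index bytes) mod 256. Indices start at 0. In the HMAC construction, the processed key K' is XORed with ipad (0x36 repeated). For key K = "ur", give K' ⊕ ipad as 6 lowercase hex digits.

434436

Key "ur" = 75 72 is 2 bytes ≤ B = 3; zero-pad to 3 bytes: K' = 75 72 00.
XOR each byte with 0x36: 75⊕36=43, 72⊕36=44, 00⊕36=36.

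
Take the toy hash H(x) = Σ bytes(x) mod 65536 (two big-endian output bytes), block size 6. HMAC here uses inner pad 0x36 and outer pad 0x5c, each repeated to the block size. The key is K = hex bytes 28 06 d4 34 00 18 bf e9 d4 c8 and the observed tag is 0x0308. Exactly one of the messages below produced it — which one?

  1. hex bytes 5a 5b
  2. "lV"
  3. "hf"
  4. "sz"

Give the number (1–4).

Key hex bytes 28 06 d4 34 00 18 bf e9 d4 c8 is 10 bytes > B = 6, so hash it first: H(key) = 04 92, then zero-pad to 6 bytes: K' = 04 92 00 00 00 00.
K' ⊕ ipad = 32 a4 36 36 36 36; K' ⊕ opad = 58 ce 5c 5c 5c 5c.
m1: inner = H(32 a4 36 36 36 36 5a 5b) = 02 63; tag = H(58 ce 5c 5c 5c 5c 02 63) = 02fb
m2: inner = H(32 a4 36 36 36 36 6c 56) = 02 70; tag = H(58 ce 5c 5c 5c 5c 02 70) = 0308 ← matches
m3: inner = H(32 a4 36 36 36 36 68 66) = 02 7c; tag = H(58 ce 5c 5c 5c 5c 02 7c) = 0314
m4: inner = H(32 a4 36 36 36 36 73 7a) = 02 9b; tag = H(58 ce 5c 5c 5c 5c 02 9b) = 0333

2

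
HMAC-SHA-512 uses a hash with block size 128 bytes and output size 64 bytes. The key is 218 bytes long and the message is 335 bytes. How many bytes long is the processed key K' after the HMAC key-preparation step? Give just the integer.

Key is 218 > 128 bytes, so it is hashed to 64 bytes then zero-padded to 128: |K'| = 128.

128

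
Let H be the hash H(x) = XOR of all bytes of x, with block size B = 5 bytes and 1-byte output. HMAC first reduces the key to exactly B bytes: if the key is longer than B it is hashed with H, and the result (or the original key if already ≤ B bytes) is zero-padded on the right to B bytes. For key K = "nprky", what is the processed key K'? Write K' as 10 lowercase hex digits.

Key "nprky" = 6e 70 72 6b 79 is exactly B = 5 bytes: K' = 6e 70 72 6b 79.

6e70726b79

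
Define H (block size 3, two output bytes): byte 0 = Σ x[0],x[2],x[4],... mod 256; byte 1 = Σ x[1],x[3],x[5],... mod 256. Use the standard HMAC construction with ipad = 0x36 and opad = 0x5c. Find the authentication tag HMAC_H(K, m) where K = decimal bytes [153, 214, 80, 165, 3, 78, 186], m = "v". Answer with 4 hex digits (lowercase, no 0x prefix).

Key decimal bytes [153, 214, 80, 165, 3, 78, 186] = 99 d6 50 a5 03 4e ba is 7 bytes > B = 3, so hash it first: H(key) = a6 c9, then zero-pad to 3 bytes: K' = a6 c9 00.
K' ⊕ ipad = 90 ff 36.  K' ⊕ opad = fa 95 5c.
Inner input = (K'⊕ipad) ∥ m = 90 ff 36 ∥ 76.
Inner hash: even-index sum = 198 mod 256 = 198; odd-index sum = 373 mod 256 = 117 → c6 75.
Outer input = (K'⊕opad) ∥ inner = fa 95 5c ∥ c6 75.
Outer hash (tag): even-index sum = 459 mod 256 = 203; odd-index sum = 347 mod 256 = 91 → cb 5b.

cb5b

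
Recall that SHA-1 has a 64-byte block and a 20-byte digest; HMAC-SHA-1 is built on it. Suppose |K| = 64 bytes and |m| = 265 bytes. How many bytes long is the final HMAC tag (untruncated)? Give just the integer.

The tag is one SHA-1 digest: 20 bytes.

20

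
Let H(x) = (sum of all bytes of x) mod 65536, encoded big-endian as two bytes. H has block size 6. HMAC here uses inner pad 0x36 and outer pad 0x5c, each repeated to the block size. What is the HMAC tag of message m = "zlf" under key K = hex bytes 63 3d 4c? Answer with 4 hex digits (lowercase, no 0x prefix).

028e

Key hex bytes 63 3d 4c is 3 bytes ≤ B = 6; zero-pad to 6 bytes: K' = 63 3d 4c 00 00 00.
K' ⊕ ipad = 55 0b 7a 36 36 36.  K' ⊕ opad = 3f 61 10 5c 5c 5c.
Inner input = (K'⊕ipad) ∥ m = 55 0b 7a 36 36 36 ∥ 7a 6c 66.
Inner hash: sum = 85+11+122+54+54+54+122+108+102 = 712 → 02 c8.
Outer input = (K'⊕opad) ∥ inner = 3f 61 10 5c 5c 5c ∥ 02 c8.
Outer hash (tag): sum = 63+97+16+92+92+92+2+200 = 654 → 02 8e.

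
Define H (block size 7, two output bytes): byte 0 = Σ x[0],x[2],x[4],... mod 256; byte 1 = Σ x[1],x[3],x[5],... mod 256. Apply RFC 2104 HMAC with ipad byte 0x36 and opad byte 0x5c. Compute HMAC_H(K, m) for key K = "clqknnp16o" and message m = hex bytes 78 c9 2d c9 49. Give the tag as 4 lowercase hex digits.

f583

Key "clqknnp16o" = 63 6c 71 6b 6e 6e 70 31 36 6f is 10 bytes > B = 7, so hash it first: H(key) = e8 e5, then zero-pad to 7 bytes: K' = e8 e5 00 00 00 00 00.
K' ⊕ ipad = de d3 36 36 36 36 36.  K' ⊕ opad = b4 b9 5c 5c 5c 5c 5c.
Inner input = (K'⊕ipad) ∥ m = de d3 36 36 36 36 36 ∥ 78 c9 2d c9 49.
Inner hash: even-index sum = 786 mod 256 = 18; odd-index sum = 557 mod 256 = 45 → 12 2d.
Outer input = (K'⊕opad) ∥ inner = b4 b9 5c 5c 5c 5c 5c ∥ 12 2d.
Outer hash (tag): even-index sum = 501 mod 256 = 245; odd-index sum = 387 mod 256 = 131 → f5 83.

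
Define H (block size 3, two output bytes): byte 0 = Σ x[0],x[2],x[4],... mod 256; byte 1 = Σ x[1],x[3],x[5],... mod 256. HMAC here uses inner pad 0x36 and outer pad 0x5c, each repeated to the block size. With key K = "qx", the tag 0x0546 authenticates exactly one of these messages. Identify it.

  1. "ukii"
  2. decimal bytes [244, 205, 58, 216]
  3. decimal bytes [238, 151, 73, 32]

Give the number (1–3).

Key "qx" = 71 78 is 2 bytes ≤ B = 3; zero-pad to 3 bytes: K' = 71 78 00.
K' ⊕ ipad = 47 4e 36; K' ⊕ opad = 2d 24 5c.
m1: inner = H(47 4e 36 75 6b 69 69) = 51 2c; tag = H(2d 24 5c 51 2c) = b575
m2: inner = H(47 4e 36 f4 cd 3a d8) = 22 7c; tag = H(2d 24 5c 22 7c) = 0546 ← matches
m3: inner = H(47 4e 36 ee 97 49 20) = 34 85; tag = H(2d 24 5c 34 85) = 0e58

2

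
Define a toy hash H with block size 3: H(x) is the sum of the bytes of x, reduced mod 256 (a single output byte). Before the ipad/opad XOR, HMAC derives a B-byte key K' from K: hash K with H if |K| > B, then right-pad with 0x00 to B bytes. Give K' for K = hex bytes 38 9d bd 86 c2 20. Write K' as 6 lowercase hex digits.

fa0000

|K| = 6 > B = 3, so first hash the key.
H(K): sum = 56+157+189+134+194+32 = 762; mod 256 = 250 → fa.
Zero-pad H(K) = fa to 3 bytes: K' = fa 00 00.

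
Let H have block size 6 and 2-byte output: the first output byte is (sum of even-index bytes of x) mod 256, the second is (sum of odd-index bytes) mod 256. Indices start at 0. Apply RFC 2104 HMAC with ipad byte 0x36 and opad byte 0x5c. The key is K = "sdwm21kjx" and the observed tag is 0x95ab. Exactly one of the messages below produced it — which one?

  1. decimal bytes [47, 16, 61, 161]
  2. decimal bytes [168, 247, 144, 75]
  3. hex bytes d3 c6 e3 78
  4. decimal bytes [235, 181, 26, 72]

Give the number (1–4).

4

Key "sdwm21kjx" = 73 64 77 6d 32 31 6b 6a 78 is 9 bytes > B = 6, so hash it first: H(key) = ff 6c, then zero-pad to 6 bytes: K' = ff 6c 00 00 00 00.
K' ⊕ ipad = c9 5a 36 36 36 36; K' ⊕ opad = a3 30 5c 5c 5c 5c.
m1: inner = H(c9 5a 36 36 36 36 2f 10 3d a1) = a1 77; tag = H(a3 30 5c 5c 5c 5c a1 77) = fc5f
m2: inner = H(c9 5a 36 36 36 36 a8 f7 90 4b) = 6d 08; tag = H(a3 30 5c 5c 5c 5c 6d 08) = c8f0
m3: inner = H(c9 5a 36 36 36 36 d3 c6 e3 78) = eb 04; tag = H(a3 30 5c 5c 5c 5c eb 04) = 46ec
m4: inner = H(c9 5a 36 36 36 36 eb b5 1a 48) = 3a c3; tag = H(a3 30 5c 5c 5c 5c 3a c3) = 95ab ← matches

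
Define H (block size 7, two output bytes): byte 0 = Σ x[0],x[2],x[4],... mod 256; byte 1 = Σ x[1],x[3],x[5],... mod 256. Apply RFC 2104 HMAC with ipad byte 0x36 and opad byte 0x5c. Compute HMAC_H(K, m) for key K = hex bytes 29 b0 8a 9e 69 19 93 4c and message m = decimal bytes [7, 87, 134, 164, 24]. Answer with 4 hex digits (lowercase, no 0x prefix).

9ddd

Key hex bytes 29 b0 8a 9e 69 19 93 4c is 8 bytes > B = 7, so hash it first: H(key) = af b3, then zero-pad to 7 bytes: K' = af b3 00 00 00 00 00.
K' ⊕ ipad = 99 85 36 36 36 36 36.  K' ⊕ opad = f3 ef 5c 5c 5c 5c 5c.
Inner input = (K'⊕ipad) ∥ m = 99 85 36 36 36 36 36 ∥ 07 57 86 a4 18.
Inner hash: even-index sum = 566 mod 256 = 54; odd-index sum = 406 mod 256 = 150 → 36 96.
Outer input = (K'⊕opad) ∥ inner = f3 ef 5c 5c 5c 5c 5c ∥ 36 96.
Outer hash (tag): even-index sum = 669 mod 256 = 157; odd-index sum = 477 mod 256 = 221 → 9d dd.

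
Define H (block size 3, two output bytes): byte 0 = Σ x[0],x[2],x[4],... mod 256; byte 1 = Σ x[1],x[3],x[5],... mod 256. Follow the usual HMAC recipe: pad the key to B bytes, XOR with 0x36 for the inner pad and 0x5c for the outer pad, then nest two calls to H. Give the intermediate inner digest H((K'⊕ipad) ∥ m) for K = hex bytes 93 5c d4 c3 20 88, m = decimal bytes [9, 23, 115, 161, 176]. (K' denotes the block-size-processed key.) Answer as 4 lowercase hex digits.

Key hex bytes 93 5c d4 c3 20 88 is 6 bytes > B = 3, so hash it first: H(key) = 87 a7, then zero-pad to 3 bytes: K' = 87 a7 00.
K' ⊕ ipad = b1 91 36.
Inner input = b1 91 36 ∥ 09 17 73 a1 b0.
Inner hash: even-index sum = 415 mod 256 = 159; odd-index sum = 445 mod 256 = 189 → 9f bd.

9fbd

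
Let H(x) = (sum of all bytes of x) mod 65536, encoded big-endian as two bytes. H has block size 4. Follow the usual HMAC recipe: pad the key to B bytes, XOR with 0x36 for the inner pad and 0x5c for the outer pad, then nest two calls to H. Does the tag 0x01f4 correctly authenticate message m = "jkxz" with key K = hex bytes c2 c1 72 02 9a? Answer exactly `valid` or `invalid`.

Key hex bytes c2 c1 72 02 9a is 5 bytes > B = 4, so hash it first: H(key) = 02 91, then zero-pad to 4 bytes: K' = 02 91 00 00.
K' ⊕ ipad = 34 a7 36 36; K' ⊕ opad = 5e cd 5c 5c.
Inner hash: sum = 52+167+54+54+106+107+120+122 = 782 → 03 0e.
Outer hash (recomputed tag): sum = 94+205+92+92+3+14 = 500 → 01 f4.
Recomputed tag = 01f4; claimed = 01f4 → match.

valid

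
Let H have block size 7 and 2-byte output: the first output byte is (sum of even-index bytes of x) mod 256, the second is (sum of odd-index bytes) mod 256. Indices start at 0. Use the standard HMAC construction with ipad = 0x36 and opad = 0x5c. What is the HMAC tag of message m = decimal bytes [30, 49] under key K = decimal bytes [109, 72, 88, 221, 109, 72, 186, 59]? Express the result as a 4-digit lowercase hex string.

Key decimal bytes [109, 72, 88, 221, 109, 72, 186, 59] = 6d 48 58 dd 6d 48 ba 3b is 8 bytes > B = 7, so hash it first: H(key) = ec a8, then zero-pad to 7 bytes: K' = ec a8 00 00 00 00 00.
K' ⊕ ipad = da 9e 36 36 36 36 36.  K' ⊕ opad = b0 f4 5c 5c 5c 5c 5c.
Inner input = (K'⊕ipad) ∥ m = da 9e 36 36 36 36 36 ∥ 1e 31.
Inner hash: even-index sum = 429 mod 256 = 173; odd-index sum = 296 mod 256 = 40 → ad 28.
Outer input = (K'⊕opad) ∥ inner = b0 f4 5c 5c 5c 5c 5c ∥ ad 28.
Outer hash (tag): even-index sum = 492 mod 256 = 236; odd-index sum = 601 mod 256 = 89 → ec 59.

ec59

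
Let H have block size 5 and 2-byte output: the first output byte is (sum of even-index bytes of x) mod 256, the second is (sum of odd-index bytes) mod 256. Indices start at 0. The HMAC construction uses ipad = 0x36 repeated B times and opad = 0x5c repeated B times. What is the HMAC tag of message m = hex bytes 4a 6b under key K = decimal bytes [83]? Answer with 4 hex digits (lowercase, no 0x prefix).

Key decimal bytes [83] = 53 is 1 byte ≤ B = 5; zero-pad to 5 bytes: K' = 53 00 00 00 00.
K' ⊕ ipad = 65 36 36 36 36.  K' ⊕ opad = 0f 5c 5c 5c 5c.
Inner input = (K'⊕ipad) ∥ m = 65 36 36 36 36 ∥ 4a 6b.
Inner hash: even-index sum = 316 mod 256 = 60; odd-index sum = 182 mod 256 = 182 → 3c b6.
Outer input = (K'⊕opad) ∥ inner = 0f 5c 5c 5c 5c ∥ 3c b6.
Outer hash (tag): even-index sum = 381 mod 256 = 125; odd-index sum = 244 mod 256 = 244 → 7d f4.

7df4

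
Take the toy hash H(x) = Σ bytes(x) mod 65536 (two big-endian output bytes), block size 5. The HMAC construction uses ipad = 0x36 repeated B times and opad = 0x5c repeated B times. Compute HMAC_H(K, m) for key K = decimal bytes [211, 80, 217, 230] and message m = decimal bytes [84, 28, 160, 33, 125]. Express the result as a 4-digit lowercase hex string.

0328

Key decimal bytes [211, 80, 217, 230] = d3 50 d9 e6 is 4 bytes ≤ B = 5; zero-pad to 5 bytes: K' = d3 50 d9 e6 00.
K' ⊕ ipad = e5 66 ef d0 36.  K' ⊕ opad = 8f 0c 85 ba 5c.
Inner input = (K'⊕ipad) ∥ m = e5 66 ef d0 36 ∥ 54 1c a0 21 7d.
Inner hash: sum = 229+102+239+208+54+84+28+160+33+125 = 1262 → 04 ee.
Outer input = (K'⊕opad) ∥ inner = 8f 0c 85 ba 5c ∥ 04 ee.
Outer hash (tag): sum = 143+12+133+186+92+4+238 = 808 → 03 28.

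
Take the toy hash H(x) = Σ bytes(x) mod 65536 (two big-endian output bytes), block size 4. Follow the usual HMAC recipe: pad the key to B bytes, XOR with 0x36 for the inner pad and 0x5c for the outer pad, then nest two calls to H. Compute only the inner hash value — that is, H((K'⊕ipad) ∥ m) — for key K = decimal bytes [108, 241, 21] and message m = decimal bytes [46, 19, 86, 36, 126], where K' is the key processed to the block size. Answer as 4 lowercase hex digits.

02b3

Key decimal bytes [108, 241, 21] = 6c f1 15 is 3 bytes ≤ B = 4; zero-pad to 4 bytes: K' = 6c f1 15 00.
K' ⊕ ipad = 5a c7 23 36.
Inner input = 5a c7 23 36 ∥ 2e 13 56 24 7e.
Inner hash: sum = 90+199+35+54+46+19+86+36+126 = 691 → 02 b3.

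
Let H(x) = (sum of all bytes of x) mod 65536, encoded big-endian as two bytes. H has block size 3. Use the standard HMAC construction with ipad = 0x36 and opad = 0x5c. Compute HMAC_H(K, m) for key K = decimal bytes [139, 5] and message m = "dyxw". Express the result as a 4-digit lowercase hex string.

Key decimal bytes [139, 5] = 8b 05 is 2 bytes ≤ B = 3; zero-pad to 3 bytes: K' = 8b 05 00.
K' ⊕ ipad = bd 33 36.  K' ⊕ opad = d7 59 5c.
Inner input = (K'⊕ipad) ∥ m = bd 33 36 ∥ 64 79 78 77.
Inner hash: sum = 189+51+54+100+121+120+119 = 754 → 02 f2.
Outer input = (K'⊕opad) ∥ inner = d7 59 5c ∥ 02 f2.
Outer hash (tag): sum = 215+89+92+2+242 = 640 → 02 80.

0280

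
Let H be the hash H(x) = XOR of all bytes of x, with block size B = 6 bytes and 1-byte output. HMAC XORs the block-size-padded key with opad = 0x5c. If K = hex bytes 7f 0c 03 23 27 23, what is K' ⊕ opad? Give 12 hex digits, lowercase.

Key hex bytes 7f 0c 03 23 27 23 is exactly B = 6 bytes: K' = 7f 0c 03 23 27 23.
XOR each byte with 0x5c: 7f⊕5c=23, 0c⊕5c=50, 03⊕5c=5f, 23⊕5c=7f, 27⊕5c=7b, 23⊕5c=7f.

23505f7f7b7f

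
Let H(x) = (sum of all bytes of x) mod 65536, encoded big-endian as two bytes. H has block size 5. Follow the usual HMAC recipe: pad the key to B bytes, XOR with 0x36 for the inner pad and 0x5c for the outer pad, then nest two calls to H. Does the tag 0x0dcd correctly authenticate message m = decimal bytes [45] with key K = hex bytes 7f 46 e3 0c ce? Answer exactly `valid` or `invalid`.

invalid

Key hex bytes 7f 46 e3 0c ce is exactly B = 5 bytes: K' = 7f 46 e3 0c ce.
K' ⊕ ipad = 49 70 d5 3a f8; K' ⊕ opad = 23 1a bf 50 92.
Inner hash: sum = 73+112+213+58+248+45 = 749 → 02 ed.
Outer hash (recomputed tag): sum = 35+26+191+80+146+2+237 = 717 → 02 cd.
Recomputed tag = 02cd; claimed = 0dcd → mismatch.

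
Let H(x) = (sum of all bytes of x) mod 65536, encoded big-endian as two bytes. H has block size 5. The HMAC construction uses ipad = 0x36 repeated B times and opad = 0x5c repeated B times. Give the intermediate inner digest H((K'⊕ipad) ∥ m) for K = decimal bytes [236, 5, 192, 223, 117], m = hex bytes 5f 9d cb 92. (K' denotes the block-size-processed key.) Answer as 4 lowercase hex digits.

0588

Key decimal bytes [236, 5, 192, 223, 117] = ec 05 c0 df 75 is exactly B = 5 bytes: K' = ec 05 c0 df 75.
K' ⊕ ipad = da 33 f6 e9 43.
Inner input = da 33 f6 e9 43 ∥ 5f 9d cb 92.
Inner hash: sum = 218+51+246+233+67+95+157+203+146 = 1416 → 05 88.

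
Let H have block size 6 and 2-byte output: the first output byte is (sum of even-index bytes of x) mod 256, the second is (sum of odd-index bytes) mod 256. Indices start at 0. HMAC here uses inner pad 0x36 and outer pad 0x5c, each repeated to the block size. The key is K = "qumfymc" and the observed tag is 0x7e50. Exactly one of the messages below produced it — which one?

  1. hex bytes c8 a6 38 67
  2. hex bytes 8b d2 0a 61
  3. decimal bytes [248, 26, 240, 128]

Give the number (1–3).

3

Key "qumfymc" = 71 75 6d 66 79 6d 63 is 7 bytes > B = 6, so hash it first: H(key) = ba 48, then zero-pad to 6 bytes: K' = ba 48 00 00 00 00.
K' ⊕ ipad = 8c 7e 36 36 36 36; K' ⊕ opad = e6 14 5c 5c 5c 5c.
m1: inner = H(8c 7e 36 36 36 36 c8 a6 38 67) = f8 f7; tag = H(e6 14 5c 5c 5c 5c f8 f7) = 96c3
m2: inner = H(8c 7e 36 36 36 36 8b d2 0a 61) = 8d 1d; tag = H(e6 14 5c 5c 5c 5c 8d 1d) = 2be9
m3: inner = H(8c 7e 36 36 36 36 f8 1a f0 80) = e0 84; tag = H(e6 14 5c 5c 5c 5c e0 84) = 7e50 ← matches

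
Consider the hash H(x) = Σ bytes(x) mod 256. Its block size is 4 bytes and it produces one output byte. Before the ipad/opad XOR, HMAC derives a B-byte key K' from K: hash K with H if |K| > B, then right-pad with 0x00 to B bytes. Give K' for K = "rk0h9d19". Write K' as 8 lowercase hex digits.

7c000000

|K| = 8 > B = 4, so first hash the key.
H(K): sum = 114+107+48+104+57+100+49+57 = 636; mod 256 = 124 → 7c.
Zero-pad H(K) = 7c to 4 bytes: K' = 7c 00 00 00.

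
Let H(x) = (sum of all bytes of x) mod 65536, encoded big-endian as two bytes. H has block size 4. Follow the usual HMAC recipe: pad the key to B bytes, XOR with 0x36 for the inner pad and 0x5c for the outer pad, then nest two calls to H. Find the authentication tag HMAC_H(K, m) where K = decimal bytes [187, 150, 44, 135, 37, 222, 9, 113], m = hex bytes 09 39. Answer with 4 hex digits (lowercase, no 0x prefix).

Key decimal bytes [187, 150, 44, 135, 37, 222, 9, 113] = bb 96 2c 87 25 de 09 71 is 8 bytes > B = 4, so hash it first: H(key) = 03 81, then zero-pad to 4 bytes: K' = 03 81 00 00.
K' ⊕ ipad = 35 b7 36 36.  K' ⊕ opad = 5f dd 5c 5c.
Inner input = (K'⊕ipad) ∥ m = 35 b7 36 36 ∥ 09 39.
Inner hash: sum = 53+183+54+54+9+57 = 410 → 01 9a.
Outer input = (K'⊕opad) ∥ inner = 5f dd 5c 5c ∥ 01 9a.
Outer hash (tag): sum = 95+221+92+92+1+154 = 655 → 02 8f.

028f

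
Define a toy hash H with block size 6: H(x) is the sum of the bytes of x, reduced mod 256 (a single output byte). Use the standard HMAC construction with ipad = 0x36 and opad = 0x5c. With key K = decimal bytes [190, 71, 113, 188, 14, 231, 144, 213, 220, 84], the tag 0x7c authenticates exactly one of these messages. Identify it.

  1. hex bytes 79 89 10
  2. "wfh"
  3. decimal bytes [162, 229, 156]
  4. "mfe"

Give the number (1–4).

Key decimal bytes [190, 71, 113, 188, 14, 231, 144, 213, 220, 84] = be 47 71 bc 0e e7 90 d5 dc 54 is 10 bytes > B = 6, so hash it first: H(key) = bc, then zero-pad to 6 bytes: K' = bc 00 00 00 00 00.
K' ⊕ ipad = 8a 36 36 36 36 36; K' ⊕ opad = e0 5c 5c 5c 5c 5c.
m1: inner = H(8a 36 36 36 36 36 79 89 10) = aa; tag = H(e0 5c 5c 5c 5c 5c aa) = 56
m2: inner = H(8a 36 36 36 36 36 77 66 68) = dd; tag = H(e0 5c 5c 5c 5c 5c dd) = 89
m3: inner = H(8a 36 36 36 36 36 a2 e5 9c) = bb; tag = H(e0 5c 5c 5c 5c 5c bb) = 67
m4: inner = H(8a 36 36 36 36 36 6d 66 65) = d0; tag = H(e0 5c 5c 5c 5c 5c d0) = 7c ← matches

4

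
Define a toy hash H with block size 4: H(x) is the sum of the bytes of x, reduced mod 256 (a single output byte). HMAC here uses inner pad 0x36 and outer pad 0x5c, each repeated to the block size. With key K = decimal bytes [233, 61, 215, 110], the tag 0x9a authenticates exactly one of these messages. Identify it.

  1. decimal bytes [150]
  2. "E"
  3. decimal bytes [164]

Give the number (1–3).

3

Key decimal bytes [233, 61, 215, 110] = e9 3d d7 6e is exactly B = 4 bytes: K' = e9 3d d7 6e.
K' ⊕ ipad = df 0b e1 58; K' ⊕ opad = b5 61 8b 32.
m1: inner = H(df 0b e1 58 96) = b9; tag = H(b5 61 8b 32 b9) = 8c
m2: inner = H(df 0b e1 58 45) = 68; tag = H(b5 61 8b 32 68) = 3b
m3: inner = H(df 0b e1 58 a4) = c7; tag = H(b5 61 8b 32 c7) = 9a ← matches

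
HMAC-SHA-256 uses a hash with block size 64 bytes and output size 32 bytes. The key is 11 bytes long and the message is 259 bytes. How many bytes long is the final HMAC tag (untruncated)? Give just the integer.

The tag is one SHA-256 digest: 32 bytes.

32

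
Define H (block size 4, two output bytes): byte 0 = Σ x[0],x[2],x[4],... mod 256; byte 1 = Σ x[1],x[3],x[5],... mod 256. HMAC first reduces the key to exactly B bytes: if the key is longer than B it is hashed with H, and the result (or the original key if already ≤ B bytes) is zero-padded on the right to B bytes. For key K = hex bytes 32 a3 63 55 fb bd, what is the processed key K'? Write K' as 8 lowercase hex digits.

|K| = 6 > B = 4, so first hash the key.
H(K): even-index sum = 400 mod 256 = 144; odd-index sum = 437 mod 256 = 181 → 90 b5.
Zero-pad H(K) = 90 b5 to 4 bytes: K' = 90 b5 00 00.

90b50000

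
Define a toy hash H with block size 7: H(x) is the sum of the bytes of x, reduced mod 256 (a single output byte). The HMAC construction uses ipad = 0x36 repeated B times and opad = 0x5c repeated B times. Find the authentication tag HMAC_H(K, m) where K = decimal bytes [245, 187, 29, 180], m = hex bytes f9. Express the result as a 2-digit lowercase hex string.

Key decimal bytes [245, 187, 29, 180] = f5 bb 1d b4 is 4 bytes ≤ B = 7; zero-pad to 7 bytes: K' = f5 bb 1d b4 00 00 00.
K' ⊕ ipad = c3 8d 2b 82 36 36 36.  K' ⊕ opad = a9 e7 41 e8 5c 5c 5c.
Inner input = (K'⊕ipad) ∥ m = c3 8d 2b 82 36 36 36 ∥ f9.
Inner hash: sum = 195+141+43+130+54+54+54+249 = 920; mod 256 = 152 → 98.
Outer input = (K'⊕opad) ∥ inner = a9 e7 41 e8 5c 5c 5c ∥ 98.
Outer hash (tag): sum = 169+231+65+232+92+92+92+152 = 1125; mod 256 = 101 → 65.

65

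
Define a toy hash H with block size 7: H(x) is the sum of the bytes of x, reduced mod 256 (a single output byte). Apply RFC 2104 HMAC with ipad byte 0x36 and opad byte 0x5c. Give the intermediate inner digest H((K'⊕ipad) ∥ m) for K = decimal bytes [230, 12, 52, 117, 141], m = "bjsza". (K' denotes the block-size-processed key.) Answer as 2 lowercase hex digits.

90

Key decimal bytes [230, 12, 52, 117, 141] = e6 0c 34 75 8d is 5 bytes ≤ B = 7; zero-pad to 7 bytes: K' = e6 0c 34 75 8d 00 00.
K' ⊕ ipad = d0 3a 02 43 bb 36 36.
Inner input = d0 3a 02 43 bb 36 36 ∥ 62 6a 73 7a 61.
Inner hash: sum = 208+58+2+67+187+54+54+98+106+115+122+97 = 1168; mod 256 = 144 → 90.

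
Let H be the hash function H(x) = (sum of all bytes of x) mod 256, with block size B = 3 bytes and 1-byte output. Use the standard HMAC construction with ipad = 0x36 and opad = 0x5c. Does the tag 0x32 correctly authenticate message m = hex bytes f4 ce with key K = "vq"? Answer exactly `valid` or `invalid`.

valid

Key "vq" = 76 71 is 2 bytes ≤ B = 3; zero-pad to 3 bytes: K' = 76 71 00.
K' ⊕ ipad = 40 47 36; K' ⊕ opad = 2a 2d 5c.
Inner hash: sum = 64+71+54+244+206 = 639; mod 256 = 127 → 7f.
Outer hash (recomputed tag): sum = 42+45+92+127 = 306; mod 256 = 50 → 32.
Recomputed tag = 32; claimed = 32 → match.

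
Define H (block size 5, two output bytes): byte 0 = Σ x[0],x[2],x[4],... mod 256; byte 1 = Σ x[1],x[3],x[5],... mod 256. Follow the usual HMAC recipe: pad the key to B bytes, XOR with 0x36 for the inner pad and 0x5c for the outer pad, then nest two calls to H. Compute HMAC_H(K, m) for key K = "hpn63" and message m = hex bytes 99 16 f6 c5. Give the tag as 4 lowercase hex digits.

aa2c

Key "hpn63" = 68 70 6e 36 33 is exactly B = 5 bytes: K' = 68 70 6e 36 33.
K' ⊕ ipad = 5e 46 58 00 05.  K' ⊕ opad = 34 2c 32 6a 6f.
Inner input = (K'⊕ipad) ∥ m = 5e 46 58 00 05 ∥ 99 16 f6 c5.
Inner hash: even-index sum = 406 mod 256 = 150; odd-index sum = 469 mod 256 = 213 → 96 d5.
Outer input = (K'⊕opad) ∥ inner = 34 2c 32 6a 6f ∥ 96 d5.
Outer hash (tag): even-index sum = 426 mod 256 = 170; odd-index sum = 300 mod 256 = 44 → aa 2c.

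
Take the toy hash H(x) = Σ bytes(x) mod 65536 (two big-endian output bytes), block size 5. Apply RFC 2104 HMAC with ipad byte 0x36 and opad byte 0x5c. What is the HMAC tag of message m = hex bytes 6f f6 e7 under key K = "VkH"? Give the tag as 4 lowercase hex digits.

Key "VkH" = 56 6b 48 is 3 bytes ≤ B = 5; zero-pad to 5 bytes: K' = 56 6b 48 00 00.
K' ⊕ ipad = 60 5d 7e 36 36.  K' ⊕ opad = 0a 37 14 5c 5c.
Inner input = (K'⊕ipad) ∥ m = 60 5d 7e 36 36 ∥ 6f f6 e7.
Inner hash: sum = 96+93+126+54+54+111+246+231 = 1011 → 03 f3.
Outer input = (K'⊕opad) ∥ inner = 0a 37 14 5c 5c ∥ 03 f3.
Outer hash (tag): sum = 10+55+20+92+92+3+243 = 515 → 02 03.

0203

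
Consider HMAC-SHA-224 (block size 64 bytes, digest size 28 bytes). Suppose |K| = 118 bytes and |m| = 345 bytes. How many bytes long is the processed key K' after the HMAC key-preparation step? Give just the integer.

64

Key is 118 > 64 bytes, so it is hashed to 28 bytes then zero-padded to 64: |K'| = 64.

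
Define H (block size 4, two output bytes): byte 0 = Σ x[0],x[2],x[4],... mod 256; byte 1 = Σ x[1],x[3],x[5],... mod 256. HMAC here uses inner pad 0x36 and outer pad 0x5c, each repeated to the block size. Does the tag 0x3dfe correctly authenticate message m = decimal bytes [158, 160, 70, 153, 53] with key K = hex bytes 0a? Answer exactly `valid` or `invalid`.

Key hex bytes 0a is 1 byte ≤ B = 4; zero-pad to 4 bytes: K' = 0a 00 00 00.
K' ⊕ ipad = 3c 36 36 36; K' ⊕ opad = 56 5c 5c 5c.
Inner hash: even-index sum = 395 mod 256 = 139; odd-index sum = 421 mod 256 = 165 → 8b a5.
Outer hash (recomputed tag): even-index sum = 317 mod 256 = 61; odd-index sum = 349 mod 256 = 93 → 3d 5d.
Recomputed tag = 3d5d; claimed = 3dfe → mismatch.

invalid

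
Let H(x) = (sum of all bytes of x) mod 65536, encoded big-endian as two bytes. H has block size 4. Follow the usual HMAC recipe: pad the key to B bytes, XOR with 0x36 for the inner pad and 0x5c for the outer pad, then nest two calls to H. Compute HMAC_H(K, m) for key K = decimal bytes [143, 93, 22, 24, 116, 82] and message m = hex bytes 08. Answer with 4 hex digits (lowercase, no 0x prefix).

Key decimal bytes [143, 93, 22, 24, 116, 82] = 8f 5d 16 18 74 52 is 6 bytes > B = 4, so hash it first: H(key) = 01 e0, then zero-pad to 4 bytes: K' = 01 e0 00 00.
K' ⊕ ipad = 37 d6 36 36.  K' ⊕ opad = 5d bc 5c 5c.
Inner input = (K'⊕ipad) ∥ m = 37 d6 36 36 ∥ 08.
Inner hash: sum = 55+214+54+54+8 = 385 → 01 81.
Outer input = (K'⊕opad) ∥ inner = 5d bc 5c 5c ∥ 01 81.
Outer hash (tag): sum = 93+188+92+92+1+129 = 595 → 02 53.

0253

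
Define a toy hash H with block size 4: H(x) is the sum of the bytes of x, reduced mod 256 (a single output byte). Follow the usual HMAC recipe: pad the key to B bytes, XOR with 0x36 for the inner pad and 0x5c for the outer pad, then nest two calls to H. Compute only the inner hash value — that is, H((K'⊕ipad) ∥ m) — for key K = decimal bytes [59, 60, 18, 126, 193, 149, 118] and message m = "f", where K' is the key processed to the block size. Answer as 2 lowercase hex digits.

ed

Key decimal bytes [59, 60, 18, 126, 193, 149, 118] = 3b 3c 12 7e c1 95 76 is 7 bytes > B = 4, so hash it first: H(key) = d3, then zero-pad to 4 bytes: K' = d3 00 00 00.
K' ⊕ ipad = e5 36 36 36.
Inner input = e5 36 36 36 ∥ 66.
Inner hash: sum = 229+54+54+54+102 = 493; mod 256 = 237 → ed.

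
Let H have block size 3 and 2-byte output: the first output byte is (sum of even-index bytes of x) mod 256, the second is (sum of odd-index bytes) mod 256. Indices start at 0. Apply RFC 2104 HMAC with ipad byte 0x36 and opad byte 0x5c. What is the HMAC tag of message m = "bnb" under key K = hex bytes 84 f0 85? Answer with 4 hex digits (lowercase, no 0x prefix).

3b7f

Key hex bytes 84 f0 85 is exactly B = 3 bytes: K' = 84 f0 85.
K' ⊕ ipad = b2 c6 b3.  K' ⊕ opad = d8 ac d9.
Inner input = (K'⊕ipad) ∥ m = b2 c6 b3 ∥ 62 6e 62.
Inner hash: even-index sum = 467 mod 256 = 211; odd-index sum = 394 mod 256 = 138 → d3 8a.
Outer input = (K'⊕opad) ∥ inner = d8 ac d9 ∥ d3 8a.
Outer hash (tag): even-index sum = 571 mod 256 = 59; odd-index sum = 383 mod 256 = 127 → 3b 7f.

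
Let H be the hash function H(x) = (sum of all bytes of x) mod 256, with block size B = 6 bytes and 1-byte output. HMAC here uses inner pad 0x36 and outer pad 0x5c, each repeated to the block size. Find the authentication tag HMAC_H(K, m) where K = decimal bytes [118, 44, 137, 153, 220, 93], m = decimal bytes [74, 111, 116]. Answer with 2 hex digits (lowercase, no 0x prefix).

ff

Key decimal bytes [118, 44, 137, 153, 220, 93] = 76 2c 89 99 dc 5d is exactly B = 6 bytes: K' = 76 2c 89 99 dc 5d.
K' ⊕ ipad = 40 1a bf af ea 6b.  K' ⊕ opad = 2a 70 d5 c5 80 01.
Inner input = (K'⊕ipad) ∥ m = 40 1a bf af ea 6b ∥ 4a 6f 74.
Inner hash: sum = 64+26+191+175+234+107+74+111+116 = 1098; mod 256 = 74 → 4a.
Outer input = (K'⊕opad) ∥ inner = 2a 70 d5 c5 80 01 ∥ 4a.
Outer hash (tag): sum = 42+112+213+197+128+1+74 = 767; mod 256 = 255 → ff.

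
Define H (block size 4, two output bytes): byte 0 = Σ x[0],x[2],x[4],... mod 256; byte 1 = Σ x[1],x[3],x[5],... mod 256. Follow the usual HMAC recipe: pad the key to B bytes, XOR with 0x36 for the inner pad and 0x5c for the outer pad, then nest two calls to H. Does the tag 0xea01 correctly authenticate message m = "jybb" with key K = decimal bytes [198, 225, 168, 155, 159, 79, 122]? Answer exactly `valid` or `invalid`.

valid

Key decimal bytes [198, 225, 168, 155, 159, 79, 122] = c6 e1 a8 9b 9f 4f 7a is 7 bytes > B = 4, so hash it first: H(key) = 87 cb, then zero-pad to 4 bytes: K' = 87 cb 00 00.
K' ⊕ ipad = b1 fd 36 36; K' ⊕ opad = db 97 5c 5c.
Inner hash: even-index sum = 435 mod 256 = 179; odd-index sum = 526 mod 256 = 14 → b3 0e.
Outer hash (recomputed tag): even-index sum = 490 mod 256 = 234; odd-index sum = 257 mod 256 = 1 → ea 01.
Recomputed tag = ea01; claimed = ea01 → match.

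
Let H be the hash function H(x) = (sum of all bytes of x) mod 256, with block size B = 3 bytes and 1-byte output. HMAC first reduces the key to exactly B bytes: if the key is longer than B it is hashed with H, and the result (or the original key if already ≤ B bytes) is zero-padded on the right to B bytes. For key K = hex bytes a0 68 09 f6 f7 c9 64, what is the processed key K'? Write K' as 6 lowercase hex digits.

2b0000

|K| = 7 > B = 3, so first hash the key.
H(K): sum = 160+104+9+246+247+201+100 = 1067; mod 256 = 43 → 2b.
Zero-pad H(K) = 2b to 3 bytes: K' = 2b 00 00.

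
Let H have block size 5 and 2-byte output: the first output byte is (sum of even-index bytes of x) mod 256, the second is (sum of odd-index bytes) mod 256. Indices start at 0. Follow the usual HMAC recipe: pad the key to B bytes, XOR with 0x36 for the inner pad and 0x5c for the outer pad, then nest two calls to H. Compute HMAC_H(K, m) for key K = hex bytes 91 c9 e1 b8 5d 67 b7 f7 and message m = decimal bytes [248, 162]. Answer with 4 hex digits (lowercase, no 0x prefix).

Key hex bytes 91 c9 e1 b8 5d 67 b7 f7 is 8 bytes > B = 5, so hash it first: H(key) = 86 df, then zero-pad to 5 bytes: K' = 86 df 00 00 00.
K' ⊕ ipad = b0 e9 36 36 36.  K' ⊕ opad = da 83 5c 5c 5c.
Inner input = (K'⊕ipad) ∥ m = b0 e9 36 36 36 ∥ f8 a2.
Inner hash: even-index sum = 446 mod 256 = 190; odd-index sum = 535 mod 256 = 23 → be 17.
Outer input = (K'⊕opad) ∥ inner = da 83 5c 5c 5c ∥ be 17.
Outer hash (tag): even-index sum = 425 mod 256 = 169; odd-index sum = 413 mod 256 = 157 → a9 9d.

a99d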